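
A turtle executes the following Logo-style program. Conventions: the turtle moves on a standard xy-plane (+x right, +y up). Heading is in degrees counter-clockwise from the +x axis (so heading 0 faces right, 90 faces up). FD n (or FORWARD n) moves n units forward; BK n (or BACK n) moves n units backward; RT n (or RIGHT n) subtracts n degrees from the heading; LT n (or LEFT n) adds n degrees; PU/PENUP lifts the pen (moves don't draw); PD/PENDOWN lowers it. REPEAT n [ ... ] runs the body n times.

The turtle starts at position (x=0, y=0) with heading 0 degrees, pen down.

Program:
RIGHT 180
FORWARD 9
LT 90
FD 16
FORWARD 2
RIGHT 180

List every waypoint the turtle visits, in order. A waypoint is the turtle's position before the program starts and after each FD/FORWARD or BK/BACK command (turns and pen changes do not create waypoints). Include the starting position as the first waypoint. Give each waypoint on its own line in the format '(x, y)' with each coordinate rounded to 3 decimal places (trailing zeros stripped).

Executing turtle program step by step:
Start: pos=(0,0), heading=0, pen down
RT 180: heading 0 -> 180
FD 9: (0,0) -> (-9,0) [heading=180, draw]
LT 90: heading 180 -> 270
FD 16: (-9,0) -> (-9,-16) [heading=270, draw]
FD 2: (-9,-16) -> (-9,-18) [heading=270, draw]
RT 180: heading 270 -> 90
Final: pos=(-9,-18), heading=90, 3 segment(s) drawn
Waypoints (4 total):
(0, 0)
(-9, 0)
(-9, -16)
(-9, -18)

Answer: (0, 0)
(-9, 0)
(-9, -16)
(-9, -18)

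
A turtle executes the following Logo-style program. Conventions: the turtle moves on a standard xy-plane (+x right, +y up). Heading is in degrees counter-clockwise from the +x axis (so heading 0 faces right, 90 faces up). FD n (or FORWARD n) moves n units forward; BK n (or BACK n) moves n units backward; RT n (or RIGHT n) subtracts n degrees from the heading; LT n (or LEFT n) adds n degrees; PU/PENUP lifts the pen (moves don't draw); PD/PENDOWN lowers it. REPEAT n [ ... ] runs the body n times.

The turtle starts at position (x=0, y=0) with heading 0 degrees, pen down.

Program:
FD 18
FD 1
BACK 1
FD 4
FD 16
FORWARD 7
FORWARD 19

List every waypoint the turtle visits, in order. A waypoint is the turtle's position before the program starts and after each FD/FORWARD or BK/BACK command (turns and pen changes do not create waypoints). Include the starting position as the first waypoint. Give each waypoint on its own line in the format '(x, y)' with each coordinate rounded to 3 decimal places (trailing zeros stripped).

Executing turtle program step by step:
Start: pos=(0,0), heading=0, pen down
FD 18: (0,0) -> (18,0) [heading=0, draw]
FD 1: (18,0) -> (19,0) [heading=0, draw]
BK 1: (19,0) -> (18,0) [heading=0, draw]
FD 4: (18,0) -> (22,0) [heading=0, draw]
FD 16: (22,0) -> (38,0) [heading=0, draw]
FD 7: (38,0) -> (45,0) [heading=0, draw]
FD 19: (45,0) -> (64,0) [heading=0, draw]
Final: pos=(64,0), heading=0, 7 segment(s) drawn
Waypoints (8 total):
(0, 0)
(18, 0)
(19, 0)
(18, 0)
(22, 0)
(38, 0)
(45, 0)
(64, 0)

Answer: (0, 0)
(18, 0)
(19, 0)
(18, 0)
(22, 0)
(38, 0)
(45, 0)
(64, 0)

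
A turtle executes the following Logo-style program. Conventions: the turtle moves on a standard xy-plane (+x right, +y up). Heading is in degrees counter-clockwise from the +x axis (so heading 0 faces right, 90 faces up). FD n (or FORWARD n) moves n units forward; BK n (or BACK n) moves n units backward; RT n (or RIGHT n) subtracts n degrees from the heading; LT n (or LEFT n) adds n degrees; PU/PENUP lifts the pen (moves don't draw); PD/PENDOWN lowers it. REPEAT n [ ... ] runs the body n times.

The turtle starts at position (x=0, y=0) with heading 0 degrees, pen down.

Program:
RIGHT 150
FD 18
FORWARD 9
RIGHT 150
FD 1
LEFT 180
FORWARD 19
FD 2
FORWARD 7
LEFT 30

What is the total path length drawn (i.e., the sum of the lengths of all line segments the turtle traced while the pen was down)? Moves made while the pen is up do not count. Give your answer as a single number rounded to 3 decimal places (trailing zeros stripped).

Executing turtle program step by step:
Start: pos=(0,0), heading=0, pen down
RT 150: heading 0 -> 210
FD 18: (0,0) -> (-15.588,-9) [heading=210, draw]
FD 9: (-15.588,-9) -> (-23.383,-13.5) [heading=210, draw]
RT 150: heading 210 -> 60
FD 1: (-23.383,-13.5) -> (-22.883,-12.634) [heading=60, draw]
LT 180: heading 60 -> 240
FD 19: (-22.883,-12.634) -> (-32.383,-29.088) [heading=240, draw]
FD 2: (-32.383,-29.088) -> (-33.383,-30.821) [heading=240, draw]
FD 7: (-33.383,-30.821) -> (-36.883,-36.883) [heading=240, draw]
LT 30: heading 240 -> 270
Final: pos=(-36.883,-36.883), heading=270, 6 segment(s) drawn

Segment lengths:
  seg 1: (0,0) -> (-15.588,-9), length = 18
  seg 2: (-15.588,-9) -> (-23.383,-13.5), length = 9
  seg 3: (-23.383,-13.5) -> (-22.883,-12.634), length = 1
  seg 4: (-22.883,-12.634) -> (-32.383,-29.088), length = 19
  seg 5: (-32.383,-29.088) -> (-33.383,-30.821), length = 2
  seg 6: (-33.383,-30.821) -> (-36.883,-36.883), length = 7
Total = 56

Answer: 56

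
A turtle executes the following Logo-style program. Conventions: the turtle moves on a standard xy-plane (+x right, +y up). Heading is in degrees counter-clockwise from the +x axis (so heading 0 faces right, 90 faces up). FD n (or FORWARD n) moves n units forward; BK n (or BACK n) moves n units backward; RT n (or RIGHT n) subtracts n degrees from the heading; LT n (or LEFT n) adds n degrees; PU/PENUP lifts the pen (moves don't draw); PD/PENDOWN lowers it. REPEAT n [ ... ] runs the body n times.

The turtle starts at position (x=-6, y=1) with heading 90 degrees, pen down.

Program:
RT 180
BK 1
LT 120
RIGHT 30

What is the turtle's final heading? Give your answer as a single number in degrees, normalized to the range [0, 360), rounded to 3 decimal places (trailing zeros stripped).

Executing turtle program step by step:
Start: pos=(-6,1), heading=90, pen down
RT 180: heading 90 -> 270
BK 1: (-6,1) -> (-6,2) [heading=270, draw]
LT 120: heading 270 -> 30
RT 30: heading 30 -> 0
Final: pos=(-6,2), heading=0, 1 segment(s) drawn

Answer: 0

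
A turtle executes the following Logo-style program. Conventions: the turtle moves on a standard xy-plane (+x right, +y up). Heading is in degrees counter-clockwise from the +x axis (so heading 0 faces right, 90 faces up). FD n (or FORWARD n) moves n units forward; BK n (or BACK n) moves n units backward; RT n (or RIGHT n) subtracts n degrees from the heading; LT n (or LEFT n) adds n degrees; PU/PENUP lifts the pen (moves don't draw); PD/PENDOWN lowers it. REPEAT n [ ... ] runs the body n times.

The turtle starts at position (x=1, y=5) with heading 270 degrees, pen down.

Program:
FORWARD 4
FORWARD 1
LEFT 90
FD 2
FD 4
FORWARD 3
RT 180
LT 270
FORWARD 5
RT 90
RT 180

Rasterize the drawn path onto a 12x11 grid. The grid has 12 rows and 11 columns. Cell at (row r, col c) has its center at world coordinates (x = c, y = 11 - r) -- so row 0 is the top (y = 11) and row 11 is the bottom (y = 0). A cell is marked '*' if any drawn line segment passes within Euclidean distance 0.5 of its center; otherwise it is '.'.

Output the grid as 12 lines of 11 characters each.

Answer: ...........
...........
...........
...........
...........
...........
.*........*
.*........*
.*........*
.*........*
.*........*
.**********

Derivation:
Segment 0: (1,5) -> (1,1)
Segment 1: (1,1) -> (1,0)
Segment 2: (1,0) -> (3,-0)
Segment 3: (3,-0) -> (7,-0)
Segment 4: (7,-0) -> (10,-0)
Segment 5: (10,-0) -> (10,5)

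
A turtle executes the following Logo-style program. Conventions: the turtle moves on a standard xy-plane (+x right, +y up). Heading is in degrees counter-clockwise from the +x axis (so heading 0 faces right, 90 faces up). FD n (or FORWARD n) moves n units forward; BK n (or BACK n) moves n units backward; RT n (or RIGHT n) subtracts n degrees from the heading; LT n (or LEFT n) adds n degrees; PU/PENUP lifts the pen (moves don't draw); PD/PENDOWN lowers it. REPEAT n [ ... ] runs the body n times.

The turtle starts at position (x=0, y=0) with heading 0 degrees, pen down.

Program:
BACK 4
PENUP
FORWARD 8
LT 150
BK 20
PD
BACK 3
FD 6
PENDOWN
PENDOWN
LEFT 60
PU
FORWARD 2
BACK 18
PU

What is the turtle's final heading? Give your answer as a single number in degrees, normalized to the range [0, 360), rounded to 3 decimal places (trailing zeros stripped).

Answer: 210

Derivation:
Executing turtle program step by step:
Start: pos=(0,0), heading=0, pen down
BK 4: (0,0) -> (-4,0) [heading=0, draw]
PU: pen up
FD 8: (-4,0) -> (4,0) [heading=0, move]
LT 150: heading 0 -> 150
BK 20: (4,0) -> (21.321,-10) [heading=150, move]
PD: pen down
BK 3: (21.321,-10) -> (23.919,-11.5) [heading=150, draw]
FD 6: (23.919,-11.5) -> (18.722,-8.5) [heading=150, draw]
PD: pen down
PD: pen down
LT 60: heading 150 -> 210
PU: pen up
FD 2: (18.722,-8.5) -> (16.99,-9.5) [heading=210, move]
BK 18: (16.99,-9.5) -> (32.579,-0.5) [heading=210, move]
PU: pen up
Final: pos=(32.579,-0.5), heading=210, 3 segment(s) drawn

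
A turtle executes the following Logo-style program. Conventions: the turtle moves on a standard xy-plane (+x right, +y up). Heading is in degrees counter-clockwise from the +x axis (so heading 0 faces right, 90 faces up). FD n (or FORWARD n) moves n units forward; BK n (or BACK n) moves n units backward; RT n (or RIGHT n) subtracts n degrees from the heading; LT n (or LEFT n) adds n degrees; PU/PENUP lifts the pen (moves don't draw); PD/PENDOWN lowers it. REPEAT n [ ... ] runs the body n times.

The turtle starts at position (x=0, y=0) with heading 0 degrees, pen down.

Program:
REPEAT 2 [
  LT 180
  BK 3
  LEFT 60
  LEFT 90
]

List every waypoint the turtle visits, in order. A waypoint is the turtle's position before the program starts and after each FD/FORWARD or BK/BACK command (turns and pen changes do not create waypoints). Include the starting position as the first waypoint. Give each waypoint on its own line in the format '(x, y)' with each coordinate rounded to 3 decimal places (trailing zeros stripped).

Answer: (0, 0)
(3, 0)
(5.598, -1.5)

Derivation:
Executing turtle program step by step:
Start: pos=(0,0), heading=0, pen down
REPEAT 2 [
  -- iteration 1/2 --
  LT 180: heading 0 -> 180
  BK 3: (0,0) -> (3,0) [heading=180, draw]
  LT 60: heading 180 -> 240
  LT 90: heading 240 -> 330
  -- iteration 2/2 --
  LT 180: heading 330 -> 150
  BK 3: (3,0) -> (5.598,-1.5) [heading=150, draw]
  LT 60: heading 150 -> 210
  LT 90: heading 210 -> 300
]
Final: pos=(5.598,-1.5), heading=300, 2 segment(s) drawn
Waypoints (3 total):
(0, 0)
(3, 0)
(5.598, -1.5)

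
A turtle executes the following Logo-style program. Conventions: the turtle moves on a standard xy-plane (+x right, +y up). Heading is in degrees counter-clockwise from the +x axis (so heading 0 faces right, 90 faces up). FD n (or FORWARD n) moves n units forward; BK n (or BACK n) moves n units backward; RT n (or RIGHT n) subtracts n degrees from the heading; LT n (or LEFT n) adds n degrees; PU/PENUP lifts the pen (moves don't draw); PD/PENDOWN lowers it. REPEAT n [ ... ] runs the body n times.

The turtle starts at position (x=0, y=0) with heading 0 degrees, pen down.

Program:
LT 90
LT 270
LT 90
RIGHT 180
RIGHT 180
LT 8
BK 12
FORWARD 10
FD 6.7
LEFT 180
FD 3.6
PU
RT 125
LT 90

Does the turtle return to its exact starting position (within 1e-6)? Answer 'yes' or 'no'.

Answer: no

Derivation:
Executing turtle program step by step:
Start: pos=(0,0), heading=0, pen down
LT 90: heading 0 -> 90
LT 270: heading 90 -> 0
LT 90: heading 0 -> 90
RT 180: heading 90 -> 270
RT 180: heading 270 -> 90
LT 8: heading 90 -> 98
BK 12: (0,0) -> (1.67,-11.883) [heading=98, draw]
FD 10: (1.67,-11.883) -> (0.278,-1.981) [heading=98, draw]
FD 6.7: (0.278,-1.981) -> (-0.654,4.654) [heading=98, draw]
LT 180: heading 98 -> 278
FD 3.6: (-0.654,4.654) -> (-0.153,1.089) [heading=278, draw]
PU: pen up
RT 125: heading 278 -> 153
LT 90: heading 153 -> 243
Final: pos=(-0.153,1.089), heading=243, 4 segment(s) drawn

Start position: (0, 0)
Final position: (-0.153, 1.089)
Distance = 1.1; >= 1e-6 -> NOT closed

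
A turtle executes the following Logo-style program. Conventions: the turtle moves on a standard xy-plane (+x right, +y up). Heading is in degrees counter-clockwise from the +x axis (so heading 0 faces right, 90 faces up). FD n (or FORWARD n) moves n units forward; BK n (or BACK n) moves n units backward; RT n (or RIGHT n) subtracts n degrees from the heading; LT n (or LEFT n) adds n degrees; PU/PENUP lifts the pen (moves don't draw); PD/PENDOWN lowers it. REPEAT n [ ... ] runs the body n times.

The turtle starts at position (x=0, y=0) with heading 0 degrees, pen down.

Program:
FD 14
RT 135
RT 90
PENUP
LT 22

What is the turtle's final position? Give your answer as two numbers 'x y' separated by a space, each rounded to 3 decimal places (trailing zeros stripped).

Executing turtle program step by step:
Start: pos=(0,0), heading=0, pen down
FD 14: (0,0) -> (14,0) [heading=0, draw]
RT 135: heading 0 -> 225
RT 90: heading 225 -> 135
PU: pen up
LT 22: heading 135 -> 157
Final: pos=(14,0), heading=157, 1 segment(s) drawn

Answer: 14 0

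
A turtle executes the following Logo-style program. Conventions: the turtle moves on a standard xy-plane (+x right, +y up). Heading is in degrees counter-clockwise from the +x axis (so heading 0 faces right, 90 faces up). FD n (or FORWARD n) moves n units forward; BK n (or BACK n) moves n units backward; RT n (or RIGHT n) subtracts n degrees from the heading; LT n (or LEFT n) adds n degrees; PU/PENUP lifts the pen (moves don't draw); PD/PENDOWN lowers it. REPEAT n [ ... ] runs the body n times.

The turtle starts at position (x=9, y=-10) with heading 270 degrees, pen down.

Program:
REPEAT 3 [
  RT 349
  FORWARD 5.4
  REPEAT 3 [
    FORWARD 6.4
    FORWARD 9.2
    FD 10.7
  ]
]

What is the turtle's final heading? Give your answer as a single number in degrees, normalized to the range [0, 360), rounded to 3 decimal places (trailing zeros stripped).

Executing turtle program step by step:
Start: pos=(9,-10), heading=270, pen down
REPEAT 3 [
  -- iteration 1/3 --
  RT 349: heading 270 -> 281
  FD 5.4: (9,-10) -> (10.03,-15.301) [heading=281, draw]
  REPEAT 3 [
    -- iteration 1/3 --
    FD 6.4: (10.03,-15.301) -> (11.252,-21.583) [heading=281, draw]
    FD 9.2: (11.252,-21.583) -> (13.007,-30.614) [heading=281, draw]
    FD 10.7: (13.007,-30.614) -> (15.049,-41.118) [heading=281, draw]
    -- iteration 2/3 --
    FD 6.4: (15.049,-41.118) -> (16.27,-47.4) [heading=281, draw]
    FD 9.2: (16.27,-47.4) -> (18.025,-56.431) [heading=281, draw]
    FD 10.7: (18.025,-56.431) -> (20.067,-66.934) [heading=281, draw]
    -- iteration 3/3 --
    FD 6.4: (20.067,-66.934) -> (21.288,-73.217) [heading=281, draw]
    FD 9.2: (21.288,-73.217) -> (23.044,-82.248) [heading=281, draw]
    FD 10.7: (23.044,-82.248) -> (25.085,-92.751) [heading=281, draw]
  ]
  -- iteration 2/3 --
  RT 349: heading 281 -> 292
  FD 5.4: (25.085,-92.751) -> (27.108,-97.758) [heading=292, draw]
  REPEAT 3 [
    -- iteration 1/3 --
    FD 6.4: (27.108,-97.758) -> (29.506,-103.692) [heading=292, draw]
    FD 9.2: (29.506,-103.692) -> (32.952,-112.222) [heading=292, draw]
    FD 10.7: (32.952,-112.222) -> (36.96,-122.143) [heading=292, draw]
    -- iteration 2/3 --
    FD 6.4: (36.96,-122.143) -> (39.358,-128.077) [heading=292, draw]
    FD 9.2: (39.358,-128.077) -> (42.804,-136.607) [heading=292, draw]
    FD 10.7: (42.804,-136.607) -> (46.812,-146.528) [heading=292, draw]
    -- iteration 3/3 --
    FD 6.4: (46.812,-146.528) -> (49.21,-152.462) [heading=292, draw]
    FD 9.2: (49.21,-152.462) -> (52.656,-160.992) [heading=292, draw]
    FD 10.7: (52.656,-160.992) -> (56.665,-170.913) [heading=292, draw]
  ]
  -- iteration 3/3 --
  RT 349: heading 292 -> 303
  FD 5.4: (56.665,-170.913) -> (59.606,-175.442) [heading=303, draw]
  REPEAT 3 [
    -- iteration 1/3 --
    FD 6.4: (59.606,-175.442) -> (63.091,-180.809) [heading=303, draw]
    FD 9.2: (63.091,-180.809) -> (68.102,-188.525) [heading=303, draw]
    FD 10.7: (68.102,-188.525) -> (73.93,-197.499) [heading=303, draw]
    -- iteration 2/3 --
    FD 6.4: (73.93,-197.499) -> (77.415,-202.866) [heading=303, draw]
    FD 9.2: (77.415,-202.866) -> (82.426,-210.582) [heading=303, draw]
    FD 10.7: (82.426,-210.582) -> (88.254,-219.556) [heading=303, draw]
    -- iteration 3/3 --
    FD 6.4: (88.254,-219.556) -> (91.739,-224.923) [heading=303, draw]
    FD 9.2: (91.739,-224.923) -> (96.75,-232.639) [heading=303, draw]
    FD 10.7: (96.75,-232.639) -> (102.578,-241.613) [heading=303, draw]
  ]
]
Final: pos=(102.578,-241.613), heading=303, 30 segment(s) drawn

Answer: 303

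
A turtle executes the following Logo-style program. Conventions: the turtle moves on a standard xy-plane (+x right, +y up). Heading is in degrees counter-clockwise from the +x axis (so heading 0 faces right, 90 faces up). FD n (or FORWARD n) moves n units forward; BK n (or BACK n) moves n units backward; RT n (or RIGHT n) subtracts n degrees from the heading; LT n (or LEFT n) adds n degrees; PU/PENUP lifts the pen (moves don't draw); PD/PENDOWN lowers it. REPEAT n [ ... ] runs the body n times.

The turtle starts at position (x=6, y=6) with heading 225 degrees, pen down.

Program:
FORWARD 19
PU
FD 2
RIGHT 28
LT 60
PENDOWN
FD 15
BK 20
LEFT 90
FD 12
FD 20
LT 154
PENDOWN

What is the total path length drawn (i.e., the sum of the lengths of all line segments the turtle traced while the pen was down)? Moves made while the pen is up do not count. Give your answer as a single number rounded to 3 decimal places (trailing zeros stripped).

Answer: 86

Derivation:
Executing turtle program step by step:
Start: pos=(6,6), heading=225, pen down
FD 19: (6,6) -> (-7.435,-7.435) [heading=225, draw]
PU: pen up
FD 2: (-7.435,-7.435) -> (-8.849,-8.849) [heading=225, move]
RT 28: heading 225 -> 197
LT 60: heading 197 -> 257
PD: pen down
FD 15: (-8.849,-8.849) -> (-12.224,-23.465) [heading=257, draw]
BK 20: (-12.224,-23.465) -> (-7.724,-3.977) [heading=257, draw]
LT 90: heading 257 -> 347
FD 12: (-7.724,-3.977) -> (3.968,-6.677) [heading=347, draw]
FD 20: (3.968,-6.677) -> (23.455,-11.176) [heading=347, draw]
LT 154: heading 347 -> 141
PD: pen down
Final: pos=(23.455,-11.176), heading=141, 5 segment(s) drawn

Segment lengths:
  seg 1: (6,6) -> (-7.435,-7.435), length = 19
  seg 2: (-8.849,-8.849) -> (-12.224,-23.465), length = 15
  seg 3: (-12.224,-23.465) -> (-7.724,-3.977), length = 20
  seg 4: (-7.724,-3.977) -> (3.968,-6.677), length = 12
  seg 5: (3.968,-6.677) -> (23.455,-11.176), length = 20
Total = 86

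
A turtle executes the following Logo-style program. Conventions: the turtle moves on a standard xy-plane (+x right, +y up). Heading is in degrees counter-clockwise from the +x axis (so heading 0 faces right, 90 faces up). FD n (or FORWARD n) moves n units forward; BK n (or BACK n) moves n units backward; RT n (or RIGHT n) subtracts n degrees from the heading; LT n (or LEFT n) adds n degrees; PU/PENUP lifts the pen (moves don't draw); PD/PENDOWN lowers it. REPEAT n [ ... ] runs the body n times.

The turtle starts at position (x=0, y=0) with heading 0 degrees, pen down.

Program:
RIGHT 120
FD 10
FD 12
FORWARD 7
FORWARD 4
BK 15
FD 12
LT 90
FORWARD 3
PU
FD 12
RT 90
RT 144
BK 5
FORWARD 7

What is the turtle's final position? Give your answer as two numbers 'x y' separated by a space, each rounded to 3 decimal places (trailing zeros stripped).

Executing turtle program step by step:
Start: pos=(0,0), heading=0, pen down
RT 120: heading 0 -> 240
FD 10: (0,0) -> (-5,-8.66) [heading=240, draw]
FD 12: (-5,-8.66) -> (-11,-19.053) [heading=240, draw]
FD 7: (-11,-19.053) -> (-14.5,-25.115) [heading=240, draw]
FD 4: (-14.5,-25.115) -> (-16.5,-28.579) [heading=240, draw]
BK 15: (-16.5,-28.579) -> (-9,-15.588) [heading=240, draw]
FD 12: (-9,-15.588) -> (-15,-25.981) [heading=240, draw]
LT 90: heading 240 -> 330
FD 3: (-15,-25.981) -> (-12.402,-27.481) [heading=330, draw]
PU: pen up
FD 12: (-12.402,-27.481) -> (-2.01,-33.481) [heading=330, move]
RT 90: heading 330 -> 240
RT 144: heading 240 -> 96
BK 5: (-2.01,-33.481) -> (-1.487,-38.453) [heading=96, move]
FD 7: (-1.487,-38.453) -> (-2.219,-31.492) [heading=96, move]
Final: pos=(-2.219,-31.492), heading=96, 7 segment(s) drawn

Answer: -2.219 -31.492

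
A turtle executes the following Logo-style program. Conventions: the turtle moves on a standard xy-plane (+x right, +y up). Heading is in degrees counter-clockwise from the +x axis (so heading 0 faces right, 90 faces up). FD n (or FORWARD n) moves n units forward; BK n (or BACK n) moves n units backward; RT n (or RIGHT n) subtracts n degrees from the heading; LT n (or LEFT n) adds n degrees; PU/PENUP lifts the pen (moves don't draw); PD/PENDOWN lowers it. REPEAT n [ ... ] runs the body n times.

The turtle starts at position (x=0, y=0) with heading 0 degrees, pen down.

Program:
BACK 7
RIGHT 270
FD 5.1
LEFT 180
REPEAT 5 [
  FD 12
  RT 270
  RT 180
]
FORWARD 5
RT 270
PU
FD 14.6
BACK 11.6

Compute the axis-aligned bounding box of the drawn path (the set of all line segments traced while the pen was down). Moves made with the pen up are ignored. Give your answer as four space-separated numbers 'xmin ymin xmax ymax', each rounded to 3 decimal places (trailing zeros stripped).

Answer: -19 -6.9 0 5.1

Derivation:
Executing turtle program step by step:
Start: pos=(0,0), heading=0, pen down
BK 7: (0,0) -> (-7,0) [heading=0, draw]
RT 270: heading 0 -> 90
FD 5.1: (-7,0) -> (-7,5.1) [heading=90, draw]
LT 180: heading 90 -> 270
REPEAT 5 [
  -- iteration 1/5 --
  FD 12: (-7,5.1) -> (-7,-6.9) [heading=270, draw]
  RT 270: heading 270 -> 0
  RT 180: heading 0 -> 180
  -- iteration 2/5 --
  FD 12: (-7,-6.9) -> (-19,-6.9) [heading=180, draw]
  RT 270: heading 180 -> 270
  RT 180: heading 270 -> 90
  -- iteration 3/5 --
  FD 12: (-19,-6.9) -> (-19,5.1) [heading=90, draw]
  RT 270: heading 90 -> 180
  RT 180: heading 180 -> 0
  -- iteration 4/5 --
  FD 12: (-19,5.1) -> (-7,5.1) [heading=0, draw]
  RT 270: heading 0 -> 90
  RT 180: heading 90 -> 270
  -- iteration 5/5 --
  FD 12: (-7,5.1) -> (-7,-6.9) [heading=270, draw]
  RT 270: heading 270 -> 0
  RT 180: heading 0 -> 180
]
FD 5: (-7,-6.9) -> (-12,-6.9) [heading=180, draw]
RT 270: heading 180 -> 270
PU: pen up
FD 14.6: (-12,-6.9) -> (-12,-21.5) [heading=270, move]
BK 11.6: (-12,-21.5) -> (-12,-9.9) [heading=270, move]
Final: pos=(-12,-9.9), heading=270, 8 segment(s) drawn

Segment endpoints: x in {-19, -19, -12, -7, -7, -7, -7, 0}, y in {-6.9, -6.9, -6.9, -6.9, 0, 5.1, 5.1, 5.1}
xmin=-19, ymin=-6.9, xmax=0, ymax=5.1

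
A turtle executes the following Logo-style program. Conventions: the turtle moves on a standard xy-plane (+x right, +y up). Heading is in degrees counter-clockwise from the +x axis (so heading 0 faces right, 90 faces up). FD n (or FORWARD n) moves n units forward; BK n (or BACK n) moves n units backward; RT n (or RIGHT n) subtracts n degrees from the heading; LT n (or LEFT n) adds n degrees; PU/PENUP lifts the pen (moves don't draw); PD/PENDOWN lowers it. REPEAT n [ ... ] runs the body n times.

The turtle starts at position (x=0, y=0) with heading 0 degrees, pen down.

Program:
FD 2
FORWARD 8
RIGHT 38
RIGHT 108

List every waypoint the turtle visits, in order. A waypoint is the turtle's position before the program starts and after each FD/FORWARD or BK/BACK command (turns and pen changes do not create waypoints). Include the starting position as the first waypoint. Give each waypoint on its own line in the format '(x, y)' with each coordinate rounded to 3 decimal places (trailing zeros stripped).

Answer: (0, 0)
(2, 0)
(10, 0)

Derivation:
Executing turtle program step by step:
Start: pos=(0,0), heading=0, pen down
FD 2: (0,0) -> (2,0) [heading=0, draw]
FD 8: (2,0) -> (10,0) [heading=0, draw]
RT 38: heading 0 -> 322
RT 108: heading 322 -> 214
Final: pos=(10,0), heading=214, 2 segment(s) drawn
Waypoints (3 total):
(0, 0)
(2, 0)
(10, 0)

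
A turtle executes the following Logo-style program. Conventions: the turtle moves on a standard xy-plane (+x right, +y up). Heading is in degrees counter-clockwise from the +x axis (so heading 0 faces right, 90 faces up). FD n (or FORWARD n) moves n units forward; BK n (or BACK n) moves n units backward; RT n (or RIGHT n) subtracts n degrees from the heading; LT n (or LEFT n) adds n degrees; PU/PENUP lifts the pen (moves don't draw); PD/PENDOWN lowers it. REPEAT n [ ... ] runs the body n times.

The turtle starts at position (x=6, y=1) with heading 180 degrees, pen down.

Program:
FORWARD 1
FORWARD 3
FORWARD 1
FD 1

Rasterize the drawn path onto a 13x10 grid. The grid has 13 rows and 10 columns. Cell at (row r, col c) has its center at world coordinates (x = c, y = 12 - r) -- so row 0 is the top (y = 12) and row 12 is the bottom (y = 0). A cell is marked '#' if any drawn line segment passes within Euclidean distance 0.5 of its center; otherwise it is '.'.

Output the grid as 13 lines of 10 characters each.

Answer: ..........
..........
..........
..........
..........
..........
..........
..........
..........
..........
..........
#######...
..........

Derivation:
Segment 0: (6,1) -> (5,1)
Segment 1: (5,1) -> (2,1)
Segment 2: (2,1) -> (1,1)
Segment 3: (1,1) -> (0,1)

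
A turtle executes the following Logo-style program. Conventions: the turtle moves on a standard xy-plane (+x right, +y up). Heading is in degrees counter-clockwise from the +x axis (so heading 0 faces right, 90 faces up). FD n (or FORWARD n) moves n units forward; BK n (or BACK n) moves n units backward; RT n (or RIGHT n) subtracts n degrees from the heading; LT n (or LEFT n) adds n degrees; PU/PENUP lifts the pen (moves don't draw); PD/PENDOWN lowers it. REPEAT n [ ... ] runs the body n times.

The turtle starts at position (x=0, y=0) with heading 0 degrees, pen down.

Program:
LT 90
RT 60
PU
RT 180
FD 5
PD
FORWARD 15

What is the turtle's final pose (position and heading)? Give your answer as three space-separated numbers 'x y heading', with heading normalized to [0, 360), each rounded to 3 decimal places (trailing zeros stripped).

Answer: -17.321 -10 210

Derivation:
Executing turtle program step by step:
Start: pos=(0,0), heading=0, pen down
LT 90: heading 0 -> 90
RT 60: heading 90 -> 30
PU: pen up
RT 180: heading 30 -> 210
FD 5: (0,0) -> (-4.33,-2.5) [heading=210, move]
PD: pen down
FD 15: (-4.33,-2.5) -> (-17.321,-10) [heading=210, draw]
Final: pos=(-17.321,-10), heading=210, 1 segment(s) drawn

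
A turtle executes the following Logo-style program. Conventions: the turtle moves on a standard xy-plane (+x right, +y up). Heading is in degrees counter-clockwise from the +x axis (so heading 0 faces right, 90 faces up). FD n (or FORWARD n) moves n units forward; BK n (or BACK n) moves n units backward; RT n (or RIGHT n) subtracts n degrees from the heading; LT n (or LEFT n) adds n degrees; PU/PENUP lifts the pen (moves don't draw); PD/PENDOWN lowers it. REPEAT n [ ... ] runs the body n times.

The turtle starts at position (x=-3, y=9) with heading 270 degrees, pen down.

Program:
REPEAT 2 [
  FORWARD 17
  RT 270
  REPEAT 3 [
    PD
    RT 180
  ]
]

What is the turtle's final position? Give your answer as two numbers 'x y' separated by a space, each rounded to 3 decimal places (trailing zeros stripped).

Answer: -20 -8

Derivation:
Executing turtle program step by step:
Start: pos=(-3,9), heading=270, pen down
REPEAT 2 [
  -- iteration 1/2 --
  FD 17: (-3,9) -> (-3,-8) [heading=270, draw]
  RT 270: heading 270 -> 0
  REPEAT 3 [
    -- iteration 1/3 --
    PD: pen down
    RT 180: heading 0 -> 180
    -- iteration 2/3 --
    PD: pen down
    RT 180: heading 180 -> 0
    -- iteration 3/3 --
    PD: pen down
    RT 180: heading 0 -> 180
  ]
  -- iteration 2/2 --
  FD 17: (-3,-8) -> (-20,-8) [heading=180, draw]
  RT 270: heading 180 -> 270
  REPEAT 3 [
    -- iteration 1/3 --
    PD: pen down
    RT 180: heading 270 -> 90
    -- iteration 2/3 --
    PD: pen down
    RT 180: heading 90 -> 270
    -- iteration 3/3 --
    PD: pen down
    RT 180: heading 270 -> 90
  ]
]
Final: pos=(-20,-8), heading=90, 2 segment(s) drawn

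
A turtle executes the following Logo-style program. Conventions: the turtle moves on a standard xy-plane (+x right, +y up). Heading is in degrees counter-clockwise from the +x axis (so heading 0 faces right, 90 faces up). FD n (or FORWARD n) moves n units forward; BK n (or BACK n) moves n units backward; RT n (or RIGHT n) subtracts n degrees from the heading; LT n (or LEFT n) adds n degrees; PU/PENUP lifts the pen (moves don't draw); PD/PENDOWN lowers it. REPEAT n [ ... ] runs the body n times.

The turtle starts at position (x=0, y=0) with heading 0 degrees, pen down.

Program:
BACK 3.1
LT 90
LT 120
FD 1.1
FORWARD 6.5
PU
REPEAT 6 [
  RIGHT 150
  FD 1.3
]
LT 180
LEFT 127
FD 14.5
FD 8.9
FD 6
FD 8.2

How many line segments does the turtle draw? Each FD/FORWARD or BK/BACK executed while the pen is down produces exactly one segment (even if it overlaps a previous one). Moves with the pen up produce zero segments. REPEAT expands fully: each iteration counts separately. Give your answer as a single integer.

Answer: 3

Derivation:
Executing turtle program step by step:
Start: pos=(0,0), heading=0, pen down
BK 3.1: (0,0) -> (-3.1,0) [heading=0, draw]
LT 90: heading 0 -> 90
LT 120: heading 90 -> 210
FD 1.1: (-3.1,0) -> (-4.053,-0.55) [heading=210, draw]
FD 6.5: (-4.053,-0.55) -> (-9.682,-3.8) [heading=210, draw]
PU: pen up
REPEAT 6 [
  -- iteration 1/6 --
  RT 150: heading 210 -> 60
  FD 1.3: (-9.682,-3.8) -> (-9.032,-2.674) [heading=60, move]
  -- iteration 2/6 --
  RT 150: heading 60 -> 270
  FD 1.3: (-9.032,-2.674) -> (-9.032,-3.974) [heading=270, move]
  -- iteration 3/6 --
  RT 150: heading 270 -> 120
  FD 1.3: (-9.032,-3.974) -> (-9.682,-2.848) [heading=120, move]
  -- iteration 4/6 --
  RT 150: heading 120 -> 330
  FD 1.3: (-9.682,-2.848) -> (-8.556,-3.498) [heading=330, move]
  -- iteration 5/6 --
  RT 150: heading 330 -> 180
  FD 1.3: (-8.556,-3.498) -> (-9.856,-3.498) [heading=180, move]
  -- iteration 6/6 --
  RT 150: heading 180 -> 30
  FD 1.3: (-9.856,-3.498) -> (-8.73,-2.848) [heading=30, move]
]
LT 180: heading 30 -> 210
LT 127: heading 210 -> 337
FD 14.5: (-8.73,-2.848) -> (4.617,-8.514) [heading=337, move]
FD 8.9: (4.617,-8.514) -> (12.81,-11.991) [heading=337, move]
FD 6: (12.81,-11.991) -> (18.333,-14.336) [heading=337, move]
FD 8.2: (18.333,-14.336) -> (25.881,-17.54) [heading=337, move]
Final: pos=(25.881,-17.54), heading=337, 3 segment(s) drawn
Segments drawn: 3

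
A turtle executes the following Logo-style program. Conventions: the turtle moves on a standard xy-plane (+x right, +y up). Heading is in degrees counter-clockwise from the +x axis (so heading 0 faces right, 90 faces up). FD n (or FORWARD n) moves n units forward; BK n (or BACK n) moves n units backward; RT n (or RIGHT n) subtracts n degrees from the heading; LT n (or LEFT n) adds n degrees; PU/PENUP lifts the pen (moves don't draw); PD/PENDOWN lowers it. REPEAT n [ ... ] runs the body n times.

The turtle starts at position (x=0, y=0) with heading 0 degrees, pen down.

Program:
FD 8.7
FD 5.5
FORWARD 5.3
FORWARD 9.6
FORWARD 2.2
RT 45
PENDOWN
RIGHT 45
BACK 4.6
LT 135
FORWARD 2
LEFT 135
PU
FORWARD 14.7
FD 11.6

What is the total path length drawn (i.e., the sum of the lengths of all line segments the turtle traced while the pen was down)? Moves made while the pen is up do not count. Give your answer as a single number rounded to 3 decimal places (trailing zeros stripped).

Answer: 37.9

Derivation:
Executing turtle program step by step:
Start: pos=(0,0), heading=0, pen down
FD 8.7: (0,0) -> (8.7,0) [heading=0, draw]
FD 5.5: (8.7,0) -> (14.2,0) [heading=0, draw]
FD 5.3: (14.2,0) -> (19.5,0) [heading=0, draw]
FD 9.6: (19.5,0) -> (29.1,0) [heading=0, draw]
FD 2.2: (29.1,0) -> (31.3,0) [heading=0, draw]
RT 45: heading 0 -> 315
PD: pen down
RT 45: heading 315 -> 270
BK 4.6: (31.3,0) -> (31.3,4.6) [heading=270, draw]
LT 135: heading 270 -> 45
FD 2: (31.3,4.6) -> (32.714,6.014) [heading=45, draw]
LT 135: heading 45 -> 180
PU: pen up
FD 14.7: (32.714,6.014) -> (18.014,6.014) [heading=180, move]
FD 11.6: (18.014,6.014) -> (6.414,6.014) [heading=180, move]
Final: pos=(6.414,6.014), heading=180, 7 segment(s) drawn

Segment lengths:
  seg 1: (0,0) -> (8.7,0), length = 8.7
  seg 2: (8.7,0) -> (14.2,0), length = 5.5
  seg 3: (14.2,0) -> (19.5,0), length = 5.3
  seg 4: (19.5,0) -> (29.1,0), length = 9.6
  seg 5: (29.1,0) -> (31.3,0), length = 2.2
  seg 6: (31.3,0) -> (31.3,4.6), length = 4.6
  seg 7: (31.3,4.6) -> (32.714,6.014), length = 2
Total = 37.9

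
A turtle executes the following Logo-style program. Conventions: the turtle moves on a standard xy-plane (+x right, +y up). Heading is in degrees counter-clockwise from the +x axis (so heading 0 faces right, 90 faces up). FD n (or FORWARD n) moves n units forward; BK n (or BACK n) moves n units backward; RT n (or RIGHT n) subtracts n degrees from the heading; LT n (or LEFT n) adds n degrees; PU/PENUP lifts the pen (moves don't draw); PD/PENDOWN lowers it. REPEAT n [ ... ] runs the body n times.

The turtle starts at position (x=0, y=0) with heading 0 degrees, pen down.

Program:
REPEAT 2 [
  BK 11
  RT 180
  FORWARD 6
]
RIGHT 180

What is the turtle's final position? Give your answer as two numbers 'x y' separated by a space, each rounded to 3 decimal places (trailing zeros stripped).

Answer: 0 0

Derivation:
Executing turtle program step by step:
Start: pos=(0,0), heading=0, pen down
REPEAT 2 [
  -- iteration 1/2 --
  BK 11: (0,0) -> (-11,0) [heading=0, draw]
  RT 180: heading 0 -> 180
  FD 6: (-11,0) -> (-17,0) [heading=180, draw]
  -- iteration 2/2 --
  BK 11: (-17,0) -> (-6,0) [heading=180, draw]
  RT 180: heading 180 -> 0
  FD 6: (-6,0) -> (0,0) [heading=0, draw]
]
RT 180: heading 0 -> 180
Final: pos=(0,0), heading=180, 4 segment(s) drawn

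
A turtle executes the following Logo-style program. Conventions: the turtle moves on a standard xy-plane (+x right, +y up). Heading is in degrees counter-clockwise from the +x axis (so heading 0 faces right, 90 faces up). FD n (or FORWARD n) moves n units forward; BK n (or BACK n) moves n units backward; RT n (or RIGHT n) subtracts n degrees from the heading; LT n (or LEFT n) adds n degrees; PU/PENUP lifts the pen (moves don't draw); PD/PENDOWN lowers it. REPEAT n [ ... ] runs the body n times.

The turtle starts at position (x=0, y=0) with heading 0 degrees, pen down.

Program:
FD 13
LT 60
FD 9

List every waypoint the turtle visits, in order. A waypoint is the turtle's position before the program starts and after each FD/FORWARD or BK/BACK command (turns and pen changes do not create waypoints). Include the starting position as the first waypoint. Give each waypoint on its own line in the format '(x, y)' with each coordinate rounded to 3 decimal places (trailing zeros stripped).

Answer: (0, 0)
(13, 0)
(17.5, 7.794)

Derivation:
Executing turtle program step by step:
Start: pos=(0,0), heading=0, pen down
FD 13: (0,0) -> (13,0) [heading=0, draw]
LT 60: heading 0 -> 60
FD 9: (13,0) -> (17.5,7.794) [heading=60, draw]
Final: pos=(17.5,7.794), heading=60, 2 segment(s) drawn
Waypoints (3 total):
(0, 0)
(13, 0)
(17.5, 7.794)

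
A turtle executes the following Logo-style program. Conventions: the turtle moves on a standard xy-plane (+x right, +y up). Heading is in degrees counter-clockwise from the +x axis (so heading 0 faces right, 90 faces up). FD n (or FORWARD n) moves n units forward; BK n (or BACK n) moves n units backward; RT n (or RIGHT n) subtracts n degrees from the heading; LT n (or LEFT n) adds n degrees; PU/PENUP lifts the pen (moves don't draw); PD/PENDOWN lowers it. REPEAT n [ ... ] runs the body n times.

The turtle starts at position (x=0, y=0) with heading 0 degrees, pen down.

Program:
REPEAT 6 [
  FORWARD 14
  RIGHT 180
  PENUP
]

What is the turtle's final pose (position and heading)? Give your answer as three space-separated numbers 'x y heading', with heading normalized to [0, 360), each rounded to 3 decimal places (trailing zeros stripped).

Answer: 0 0 0

Derivation:
Executing turtle program step by step:
Start: pos=(0,0), heading=0, pen down
REPEAT 6 [
  -- iteration 1/6 --
  FD 14: (0,0) -> (14,0) [heading=0, draw]
  RT 180: heading 0 -> 180
  PU: pen up
  -- iteration 2/6 --
  FD 14: (14,0) -> (0,0) [heading=180, move]
  RT 180: heading 180 -> 0
  PU: pen up
  -- iteration 3/6 --
  FD 14: (0,0) -> (14,0) [heading=0, move]
  RT 180: heading 0 -> 180
  PU: pen up
  -- iteration 4/6 --
  FD 14: (14,0) -> (0,0) [heading=180, move]
  RT 180: heading 180 -> 0
  PU: pen up
  -- iteration 5/6 --
  FD 14: (0,0) -> (14,0) [heading=0, move]
  RT 180: heading 0 -> 180
  PU: pen up
  -- iteration 6/6 --
  FD 14: (14,0) -> (0,0) [heading=180, move]
  RT 180: heading 180 -> 0
  PU: pen up
]
Final: pos=(0,0), heading=0, 1 segment(s) drawn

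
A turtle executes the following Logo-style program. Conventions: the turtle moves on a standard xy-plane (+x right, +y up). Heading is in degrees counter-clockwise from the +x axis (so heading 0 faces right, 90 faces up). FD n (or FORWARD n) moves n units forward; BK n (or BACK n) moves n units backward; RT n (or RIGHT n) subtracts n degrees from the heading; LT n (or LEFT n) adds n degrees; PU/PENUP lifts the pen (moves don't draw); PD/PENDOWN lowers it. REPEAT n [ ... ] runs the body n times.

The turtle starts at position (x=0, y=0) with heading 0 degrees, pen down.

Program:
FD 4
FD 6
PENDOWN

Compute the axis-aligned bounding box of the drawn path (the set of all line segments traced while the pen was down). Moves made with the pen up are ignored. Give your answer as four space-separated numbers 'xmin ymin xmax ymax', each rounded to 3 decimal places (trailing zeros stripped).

Executing turtle program step by step:
Start: pos=(0,0), heading=0, pen down
FD 4: (0,0) -> (4,0) [heading=0, draw]
FD 6: (4,0) -> (10,0) [heading=0, draw]
PD: pen down
Final: pos=(10,0), heading=0, 2 segment(s) drawn

Segment endpoints: x in {0, 4, 10}, y in {0}
xmin=0, ymin=0, xmax=10, ymax=0

Answer: 0 0 10 0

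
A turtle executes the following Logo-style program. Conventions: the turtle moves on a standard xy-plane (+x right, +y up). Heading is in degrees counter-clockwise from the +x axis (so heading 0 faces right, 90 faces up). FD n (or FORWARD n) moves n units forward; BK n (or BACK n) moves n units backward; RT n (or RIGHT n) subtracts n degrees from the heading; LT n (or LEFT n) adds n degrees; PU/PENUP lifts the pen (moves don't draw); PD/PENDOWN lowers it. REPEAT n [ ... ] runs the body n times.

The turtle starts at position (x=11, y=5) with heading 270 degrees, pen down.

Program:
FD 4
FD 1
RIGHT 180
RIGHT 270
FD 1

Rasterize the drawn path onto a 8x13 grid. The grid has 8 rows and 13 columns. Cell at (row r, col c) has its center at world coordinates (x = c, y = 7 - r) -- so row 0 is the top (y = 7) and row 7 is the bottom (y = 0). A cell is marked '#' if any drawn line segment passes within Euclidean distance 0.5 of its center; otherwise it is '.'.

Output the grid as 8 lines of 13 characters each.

Answer: .............
.............
...........#.
...........#.
...........#.
...........#.
...........#.
..........##.

Derivation:
Segment 0: (11,5) -> (11,1)
Segment 1: (11,1) -> (11,0)
Segment 2: (11,0) -> (10,-0)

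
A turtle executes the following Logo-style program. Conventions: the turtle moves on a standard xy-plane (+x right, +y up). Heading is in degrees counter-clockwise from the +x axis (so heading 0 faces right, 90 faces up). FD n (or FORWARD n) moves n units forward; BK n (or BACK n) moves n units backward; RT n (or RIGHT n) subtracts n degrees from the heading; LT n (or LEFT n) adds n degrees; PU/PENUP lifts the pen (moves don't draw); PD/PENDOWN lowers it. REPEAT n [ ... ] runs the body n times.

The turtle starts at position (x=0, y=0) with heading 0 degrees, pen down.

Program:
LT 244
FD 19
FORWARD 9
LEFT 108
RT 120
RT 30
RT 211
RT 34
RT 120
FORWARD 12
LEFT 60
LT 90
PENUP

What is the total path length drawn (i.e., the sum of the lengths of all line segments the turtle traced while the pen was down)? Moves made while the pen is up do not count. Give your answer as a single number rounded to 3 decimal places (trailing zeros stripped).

Answer: 40

Derivation:
Executing turtle program step by step:
Start: pos=(0,0), heading=0, pen down
LT 244: heading 0 -> 244
FD 19: (0,0) -> (-8.329,-17.077) [heading=244, draw]
FD 9: (-8.329,-17.077) -> (-12.274,-25.166) [heading=244, draw]
LT 108: heading 244 -> 352
RT 120: heading 352 -> 232
RT 30: heading 232 -> 202
RT 211: heading 202 -> 351
RT 34: heading 351 -> 317
RT 120: heading 317 -> 197
FD 12: (-12.274,-25.166) -> (-23.75,-28.675) [heading=197, draw]
LT 60: heading 197 -> 257
LT 90: heading 257 -> 347
PU: pen up
Final: pos=(-23.75,-28.675), heading=347, 3 segment(s) drawn

Segment lengths:
  seg 1: (0,0) -> (-8.329,-17.077), length = 19
  seg 2: (-8.329,-17.077) -> (-12.274,-25.166), length = 9
  seg 3: (-12.274,-25.166) -> (-23.75,-28.675), length = 12
Total = 40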